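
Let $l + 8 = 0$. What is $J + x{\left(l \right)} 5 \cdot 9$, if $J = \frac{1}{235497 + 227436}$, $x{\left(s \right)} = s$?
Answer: $- \frac{166655879}{462933} \approx -360.0$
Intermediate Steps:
$l = -8$ ($l = -8 + 0 = -8$)
$J = \frac{1}{462933} \approx 2.1601 \cdot 10^{-6}$
$J + x{\left(l \right)} 5 \cdot 9 = \frac{1}{462933} + \left(-8\right) 5 \cdot 9 = \frac{1}{462933} - 360 = - \frac{166655879}{462933}$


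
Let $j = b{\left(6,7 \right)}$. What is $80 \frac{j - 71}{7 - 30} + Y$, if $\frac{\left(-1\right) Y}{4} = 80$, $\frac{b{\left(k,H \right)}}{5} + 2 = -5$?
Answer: $\frac{1120}{23} \approx 48.696$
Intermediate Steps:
$b{\left(k,H \right)} = -35$ ($b{\left(k,H \right)} = -10 + 5 \left(-5\right) = -10 - 25 = -35$)
$j = -35$
$Y = -320$ ($Y = \left(-4\right) 80 = -320$)
$80 \frac{j - 71}{7 - 30} + Y = 80 \frac{-35 - 71}{7 - 30} - 320 = 80 \left(- \frac{106}{-23}\right) - 320 = 80 \left(\left(-106\right) \left(- \frac{1}{23}\right)\right) - 320 = 80 \cdot \frac{106}{23} - 320 = \frac{8480}{23} - 320 = \frac{1120}{23}$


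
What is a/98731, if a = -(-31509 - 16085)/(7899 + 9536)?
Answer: 47594/1721374985 ≈ 2.7649e-5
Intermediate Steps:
a = 47594/17435 (a = -(-47594)/17435 = -1*(-47594/17435) = 47594/17435 ≈ 2.7298)
a/98731 = (47594/17435)/98731 = (47594/17435)*(1/98731) = 47594/1721374985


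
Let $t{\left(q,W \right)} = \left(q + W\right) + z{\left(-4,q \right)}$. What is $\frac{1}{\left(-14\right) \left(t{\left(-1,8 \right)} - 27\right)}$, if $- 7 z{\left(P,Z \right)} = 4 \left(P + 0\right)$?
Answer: $\frac{1}{248} \approx 0.0040323$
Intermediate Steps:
$z{\left(P,Z \right)} = - \frac{4 P}{7}$ ($z{\left(P,Z \right)} = - \frac{4 \left(P + 0\right)}{7} = - \frac{4 P}{7}$)
$t{\left(q,W \right)} = \frac{16}{7} + W + q$ ($t{\left(q,W \right)} = \left(q + W\right) - - \frac{16}{7} = \left(W + q\right) + \frac{16}{7} = \frac{16}{7} + W + q$)
$\frac{1}{\left(-14\right) \left(t{\left(-1,8 \right)} - 27\right)} = \frac{1}{\left(-14\right) \left(\left(\frac{16}{7} + 8 - 1\right) - 27\right)} = \frac{1}{\left(-14\right) \left(\frac{65}{7} - 27\right)} = \frac{1}{\left(-14\right) \left(- \frac{124}{7}\right)} = \frac{1}{248}$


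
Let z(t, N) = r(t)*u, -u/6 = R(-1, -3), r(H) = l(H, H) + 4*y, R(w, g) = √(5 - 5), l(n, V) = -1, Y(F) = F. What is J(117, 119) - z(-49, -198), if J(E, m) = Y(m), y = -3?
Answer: 119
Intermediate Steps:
R(w, g) = 0 (R(w, g) = √0 = 0)
r(H) = -13 (r(H) = -1 + 4*(-3) = -1 - 12 = -13)
J(E, m) = m
u = 0 (u = -6*0 = 0)
z(t, N) = 0 (z(t, N) = -13*0 = 0)
J(117, 119) - z(-49, -198) = 119 - 1*0 = 119 + 0 = 119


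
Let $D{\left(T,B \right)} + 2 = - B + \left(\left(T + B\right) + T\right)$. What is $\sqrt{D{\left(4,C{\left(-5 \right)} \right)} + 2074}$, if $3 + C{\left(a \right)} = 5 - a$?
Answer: $4 \sqrt{130} \approx 45.607$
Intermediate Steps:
$C{\left(a \right)} = 2 - a$ ($C{\left(a \right)} = -3 - \left(-5 + a\right) = 2 - a$)
$D{\left(T,B \right)} = -2 + 2 T$ ($D{\left(T,B \right)} = -2 + \left(- B + \left(\left(T + B\right) + T\right)\right) = -2 + \left(- B + \left(\left(B + T\right) + T\right)\right) = -2 + \left(- B + \left(B + 2 T\right)\right) = -2 + 2 T$)
$\sqrt{D{\left(4,C{\left(-5 \right)} \right)} + 2074} = \sqrt{\left(-2 + 2 \cdot 4\right) + 2074} = \sqrt{\left(-2 + 8\right) + 2074} = \sqrt{6 + 2074} = \sqrt{2080} = 4 \sqrt{130}$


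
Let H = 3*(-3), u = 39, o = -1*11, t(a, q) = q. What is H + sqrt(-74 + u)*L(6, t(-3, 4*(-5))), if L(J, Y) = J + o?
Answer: -9 - 5*I*sqrt(35) ≈ -9.0 - 29.58*I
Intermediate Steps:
o = -11
L(J, Y) = -11 + J (L(J, Y) = J - 11 = -11 + J)
H = -9
H + sqrt(-74 + u)*L(6, t(-3, 4*(-5))) = -9 + sqrt(-74 + 39)*(-11 + 6) = -9 + sqrt(-35)*(-5) = -9 + (I*sqrt(35))*(-5) = -9 - 5*I*sqrt(35)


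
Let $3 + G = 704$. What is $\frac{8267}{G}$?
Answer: $\frac{8267}{701} \approx 11.793$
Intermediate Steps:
$G = 701$ ($G = -3 + 704 = 701$)
$\frac{8267}{G} = \frac{8267}{701}$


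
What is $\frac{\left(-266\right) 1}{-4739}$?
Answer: $\frac{38}{677} \approx 0.05613$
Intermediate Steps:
$\frac{\left(-266\right) 1}{-4739} = \left(- \frac{1}{4739}\right) \left(-266\right) = \frac{38}{677}$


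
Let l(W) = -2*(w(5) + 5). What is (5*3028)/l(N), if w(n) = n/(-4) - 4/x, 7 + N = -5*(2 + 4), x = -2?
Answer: -30280/23 ≈ -1316.5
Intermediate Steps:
N = -37 (N = -7 - 5*(2 + 4) = -7 - 5*6 = -7 - 30 = -37)
w(n) = 2 - n/4 (w(n) = n/(-4) - 4/(-2) = n*(-¼) - 4*(-½) = -n/4 + 2 = 2 - n/4)
l(W) = -23/2 (l(W) = -2*((2 - ¼*5) + 5) = -2*((2 - 5/4) + 5) = -2*(¾ + 5) = -2*23/4 = -23/2)
(5*3028)/l(N) = (5*3028)/(-23/2) = 15140*(-2/23) = -30280/23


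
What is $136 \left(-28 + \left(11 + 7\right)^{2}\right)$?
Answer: $40256$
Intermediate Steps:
$136 \left(-28 + \left(11 + 7\right)^{2}\right) = 136 \left(-28 + 18^{2}\right) = 136 \left(-28 + 324\right) = 136 \cdot 296 = 40256$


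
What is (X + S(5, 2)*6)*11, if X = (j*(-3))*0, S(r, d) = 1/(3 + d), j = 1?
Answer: 66/5 ≈ 13.200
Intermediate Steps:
X = 0 (X = (1*(-3))*0 = -3*0 = 0)
(X + S(5, 2)*6)*11 = (0 + 6/(3 + 2))*11 = (0 + 6/5)*11 = (6/5)*11 = 66/5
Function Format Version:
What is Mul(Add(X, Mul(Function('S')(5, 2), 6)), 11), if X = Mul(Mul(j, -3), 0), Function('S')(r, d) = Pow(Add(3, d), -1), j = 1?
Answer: Rational(66, 5) ≈ 13.200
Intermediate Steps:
X = 0 (X = Mul(Mul(1, -3), 0) = Mul(-3, 0) = 0)
Mul(Add(X, Mul(Function('S')(5, 2), 6)), 11) = Mul(Add(0, Mul(Pow(Add(3, 2), -1), 6)), 11) = Mul(Add(0, Mul(Pow(5, -1), 6)), 11) = Mul(Add(0, Mul(Rational(1, 5), 6)), 11) = Mul(Add(0, Rational(6, 5)), 11) = Mul(Rational(6, 5), 11) = Rational(66, 5)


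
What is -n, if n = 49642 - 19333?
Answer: -30309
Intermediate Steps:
n = 30309
-n = -1*30309 = -30309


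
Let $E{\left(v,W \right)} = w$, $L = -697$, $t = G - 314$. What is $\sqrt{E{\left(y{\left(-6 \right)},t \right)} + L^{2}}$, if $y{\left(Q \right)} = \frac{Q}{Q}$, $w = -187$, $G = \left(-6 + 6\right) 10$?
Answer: $69 \sqrt{102} \approx 696.87$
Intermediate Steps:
$G = 0$ ($G = 0 \cdot 10 = 0$)
$t = -314$ ($t = 0 - 314 = -314$)
$y{\left(Q \right)} = 1$
$E{\left(v,W \right)} = -187$
$\sqrt{E{\left(y{\left(-6 \right)},t \right)} + L^{2}} = \sqrt{-187 + \left(-697\right)^{2}} = \sqrt{-187 + 485809} = \sqrt{485622} = 69 \sqrt{102}$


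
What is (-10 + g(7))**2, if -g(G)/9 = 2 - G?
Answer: 1225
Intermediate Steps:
g(G) = -18 + 9*G (g(G) = -9*(2 - G) = -18 + 9*G)
(-10 + g(7))**2 = (-10 + (-18 + 9*7))**2 = (-10 + (-18 + 63))**2 = (-10 + 45)**2 = 35**2 = 1225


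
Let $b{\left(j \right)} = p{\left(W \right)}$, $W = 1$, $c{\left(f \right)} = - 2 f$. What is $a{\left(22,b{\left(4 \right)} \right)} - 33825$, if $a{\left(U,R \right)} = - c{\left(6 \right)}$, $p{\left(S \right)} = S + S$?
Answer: $-33813$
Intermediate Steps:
$p{\left(S \right)} = 2 S$
$b{\left(j \right)} = 2$ ($b{\left(j \right)} = 2 \cdot 1 = 2$)
$a{\left(U,R \right)} = 12$ ($a{\left(U,R \right)} = - \left(-2\right) 6 = \left(-1\right) \left(-12\right) = 12$)
$a{\left(22,b{\left(4 \right)} \right)} - 33825 = 12 - 33825 = -33813$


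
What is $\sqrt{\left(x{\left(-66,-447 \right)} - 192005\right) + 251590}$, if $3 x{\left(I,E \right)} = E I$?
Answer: $\sqrt{69419} \approx 263.47$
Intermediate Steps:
$x{\left(I,E \right)} = \frac{E I}{3}$
$\sqrt{\left(x{\left(-66,-447 \right)} - 192005\right) + 251590} = \sqrt{\left(\frac{1}{3} \left(-447\right) \left(-66\right) - 192005\right) + 251590} = \sqrt{\left(9834 - 192005\right) + 251590} = \sqrt{-182171 + 251590} = \sqrt{69419}$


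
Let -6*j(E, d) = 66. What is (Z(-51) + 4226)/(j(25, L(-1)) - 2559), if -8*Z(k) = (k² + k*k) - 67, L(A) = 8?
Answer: -28673/20560 ≈ -1.3946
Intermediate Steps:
Z(k) = 67/8 - k²/4 (Z(k) = -((k² + k*k) - 67)/8 = -((k² + k²) - 67)/8 = -(2*k² - 67)/8 = -(-67 + 2*k²)/8 = 67/8 - k²/4)
j(E, d) = -11 (j(E, d) = -⅙*66 = -11)
(Z(-51) + 4226)/(j(25, L(-1)) - 2559) = ((67/8 - ¼*(-51)²) + 4226)/(-11 - 2559) = ((67/8 - ¼*2601) + 4226)/(-2570) = ((67/8 - 2601/4) + 4226)*(-1/2570) = (-5135/8 + 4226)*(-1/2570) = (28673/8)*(-1/2570) = -28673/20560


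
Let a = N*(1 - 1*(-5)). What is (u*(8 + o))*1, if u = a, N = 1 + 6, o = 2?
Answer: 420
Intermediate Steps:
N = 7
a = 42 (a = 7*(1 - 1*(-5)) = 7*(1 + 5) = 7*6 = 42)
u = 42
(u*(8 + o))*1 = (42*(8 + 2))*1 = (42*10)*1 = 420*1 = 420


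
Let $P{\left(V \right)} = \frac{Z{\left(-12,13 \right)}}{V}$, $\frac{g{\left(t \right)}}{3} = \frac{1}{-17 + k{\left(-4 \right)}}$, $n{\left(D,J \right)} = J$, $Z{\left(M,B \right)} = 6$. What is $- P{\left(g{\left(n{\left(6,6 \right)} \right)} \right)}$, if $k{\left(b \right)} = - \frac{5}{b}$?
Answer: $\frac{63}{2} \approx 31.5$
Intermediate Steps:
$g{\left(t \right)} = - \frac{4}{21}$ ($g{\left(t \right)} = \frac{3}{-17 - \frac{5}{-4}} = \frac{3}{-17 - - \frac{5}{4}} = \frac{3}{-17 + \frac{5}{4}} = \frac{3}{- \frac{63}{4}} = 3 \left(- \frac{4}{63}\right) = - \frac{4}{21}$)
$P{\left(V \right)} = \frac{6}{V}$
$- P{\left(g{\left(n{\left(6,6 \right)} \right)} \right)} = - \frac{6}{- \frac{4}{21}} = - \frac{6 \left(-21\right)}{4} = \left(-1\right) \left(- \frac{63}{2}\right) = \frac{63}{2}$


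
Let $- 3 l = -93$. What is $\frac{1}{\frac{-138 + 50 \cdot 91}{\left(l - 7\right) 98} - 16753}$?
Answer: $- \frac{588}{9849661} \approx -5.9697 \cdot 10^{-5}$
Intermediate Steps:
$l = 31$ ($l = \left(- \frac{1}{3}\right) \left(-93\right) = 31$)
$\frac{1}{\frac{-138 + 50 \cdot 91}{\left(l - 7\right) 98} - 16753} = \frac{1}{\frac{-138 + 50 \cdot 91}{\left(31 - 7\right) 98} - 16753} = \frac{1}{\frac{-138 + 4550}{24 \cdot 98} - 16753} = \frac{1}{\frac{4412}{2352} - 16753} = \frac{1}{4412 \cdot \frac{1}{2352} - 16753} = \frac{1}{\frac{1103}{588} - 16753} = \frac{1}{- \frac{9849661}{588}} = - \frac{588}{9849661}$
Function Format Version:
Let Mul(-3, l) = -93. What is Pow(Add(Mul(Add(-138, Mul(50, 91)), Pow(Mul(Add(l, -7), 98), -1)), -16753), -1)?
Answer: Rational(-588, 9849661) ≈ -5.9697e-5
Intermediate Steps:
l = 31 (l = Mul(Rational(-1, 3), -93) = 31)
Pow(Add(Mul(Add(-138, Mul(50, 91)), Pow(Mul(Add(l, -7), 98), -1)), -16753), -1) = Pow(Add(Mul(Add(-138, Mul(50, 91)), Pow(Mul(Add(31, -7), 98), -1)), -16753), -1) = Pow(Add(Mul(Add(-138, 4550), Pow(Mul(24, 98), -1)), -16753), -1) = Pow(Add(Mul(4412, Pow(2352, -1)), -16753), -1) = Pow(Add(Mul(4412, Rational(1, 2352)), -16753), -1) = Pow(Add(Rational(1103, 588), -16753), -1) = Pow(Rational(-9849661, 588), -1) = Rational(-588, 9849661)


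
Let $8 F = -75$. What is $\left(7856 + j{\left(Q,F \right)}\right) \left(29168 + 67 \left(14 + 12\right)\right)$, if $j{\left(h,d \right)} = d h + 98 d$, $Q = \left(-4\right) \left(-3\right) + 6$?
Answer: $209214335$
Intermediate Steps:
$F = - \frac{75}{8}$ ($F = \frac{1}{8} \left(-75\right) = - \frac{75}{8} \approx -9.375$)
$Q = 18$ ($Q = 12 + 6 = 18$)
$j{\left(h,d \right)} = 98 d + d h$
$\left(7856 + j{\left(Q,F \right)}\right) \left(29168 + 67 \left(14 + 12\right)\right) = \left(7856 - \frac{75 \left(98 + 18\right)}{8}\right) \left(29168 + 67 \left(14 + 12\right)\right) = \left(7856 - \frac{2175}{2}\right) \left(29168 + 67 \cdot 26\right) = \left(7856 - \frac{2175}{2}\right) \left(29168 + 1742\right) = \frac{13537}{2} \cdot 30910 = 209214335$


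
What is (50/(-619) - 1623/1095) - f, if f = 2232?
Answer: -504640049/225935 ≈ -2233.6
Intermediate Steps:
(50/(-619) - 1623/1095) - f = (50/(-619) - 1623/1095) - 1*2232 = (50*(-1/619) - 1623*1/1095) - 2232 = (-50/619 - 541/365) - 2232 = -353129/225935 - 2232 = -504640049/225935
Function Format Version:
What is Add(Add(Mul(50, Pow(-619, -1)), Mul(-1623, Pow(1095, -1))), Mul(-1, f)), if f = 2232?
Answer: Rational(-504640049, 225935) ≈ -2233.6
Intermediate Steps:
Add(Add(Mul(50, Pow(-619, -1)), Mul(-1623, Pow(1095, -1))), Mul(-1, f)) = Add(Add(Mul(50, Pow(-619, -1)), Mul(-1623, Pow(1095, -1))), Mul(-1, 2232)) = Add(Add(Mul(50, Rational(-1, 619)), Mul(-1623, Rational(1, 1095))), -2232) = Add(Add(Rational(-50, 619), Rational(-541, 365)), -2232) = Add(Rational(-353129, 225935), -2232) = Rational(-504640049, 225935)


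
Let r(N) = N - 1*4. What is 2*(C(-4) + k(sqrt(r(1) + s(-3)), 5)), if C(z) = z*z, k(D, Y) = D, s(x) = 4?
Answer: 34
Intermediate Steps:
r(N) = -4 + N (r(N) = N - 4 = -4 + N)
C(z) = z**2
2*(C(-4) + k(sqrt(r(1) + s(-3)), 5)) = 2*((-4)**2 + sqrt((-4 + 1) + 4)) = 2*(16 + sqrt(-3 + 4)) = 2*(16 + sqrt(1)) = 2*(16 + 1) = 2*17 = 34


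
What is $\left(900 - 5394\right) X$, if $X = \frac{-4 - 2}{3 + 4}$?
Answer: $3852$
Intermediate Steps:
$X = - \frac{6}{7} \approx -0.85714$
$\left(900 - 5394\right) X = \left(900 - 5394\right) \left(- \frac{6}{7}\right) = \left(-4494\right) \left(- \frac{6}{7}\right) = 3852$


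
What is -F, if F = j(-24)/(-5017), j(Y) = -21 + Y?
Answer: -45/5017 ≈ -0.0089695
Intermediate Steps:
F = 45/5017 (F = (-21 - 24)/(-5017) = -45*(-1/5017) = 45/5017 ≈ 0.0089695)
-F = -1*45/5017 = -45/5017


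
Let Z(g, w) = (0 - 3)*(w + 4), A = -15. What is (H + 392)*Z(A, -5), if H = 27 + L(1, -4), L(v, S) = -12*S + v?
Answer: 1404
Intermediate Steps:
L(v, S) = v - 12*S
H = 76 (H = 27 + (1 - 12*(-4)) = 27 + (1 + 48) = 27 + 49 = 76)
Z(g, w) = -12 - 3*w (Z(g, w) = -3*(4 + w) = -12 - 3*w)
(H + 392)*Z(A, -5) = (76 + 392)*(-12 - 3*(-5)) = 468*(-12 + 15) = 468*3 = 1404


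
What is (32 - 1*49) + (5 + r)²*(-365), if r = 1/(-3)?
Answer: -71693/9 ≈ -7965.9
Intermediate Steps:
r = -⅓ ≈ -0.33333
(32 - 1*49) + (5 + r)²*(-365) = (32 - 1*49) + (5 - ⅓)²*(-365) = (32 - 49) + (14/3)²*(-365) = -17 + (196/9)*(-365) = -17 - 71540/9 = -71693/9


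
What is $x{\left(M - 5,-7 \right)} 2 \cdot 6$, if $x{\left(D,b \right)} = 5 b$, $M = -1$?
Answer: $-420$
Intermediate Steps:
$x{\left(M - 5,-7 \right)} 2 \cdot 6 = 5 \left(-7\right) 2 \cdot 6 = \left(-35\right) 2 \cdot 6 = \left(-70\right) 6 = -420$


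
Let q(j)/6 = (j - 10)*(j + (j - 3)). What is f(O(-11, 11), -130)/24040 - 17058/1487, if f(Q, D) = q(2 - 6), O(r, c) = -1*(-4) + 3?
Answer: -102175083/8936870 ≈ -11.433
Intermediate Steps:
O(r, c) = 7 (O(r, c) = 4 + 3 = 7)
q(j) = 6*(-10 + j)*(-3 + 2*j) (q(j) = 6*((j - 10)*(j + (j - 3))) = 6*((-10 + j)*(j + (-3 + j))) = 6*((-10 + j)*(-3 + 2*j)) = 6*(-10 + j)*(-3 + 2*j))
f(Q, D) = 924 (f(Q, D) = 180 - 138*(2 - 6) + 12*(2 - 6)² = 180 - 138*(-4) + 12*(-4)² = 180 + 552 + 12*16 = 180 + 552 + 192 = 924)
f(O(-11, 11), -130)/24040 - 17058/1487 = 924/24040 - 17058/1487 = 924*(1/24040) - 17058*1/1487 = 231/6010 - 17058/1487 = -102175083/8936870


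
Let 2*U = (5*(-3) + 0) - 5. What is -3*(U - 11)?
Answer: 63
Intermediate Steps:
U = -10 (U = ((5*(-3) + 0) - 5)/2 = ((-15 + 0) - 5)/2 = (-15 - 5)/2 = (1/2)*(-20) = -10)
-3*(U - 11) = -3*(-10 - 11) = -3*(-21) = 63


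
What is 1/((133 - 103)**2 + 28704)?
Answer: 1/29604 ≈ 3.3779e-5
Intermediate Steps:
1/((133 - 103)**2 + 28704) = 1/(30**2 + 28704) = 1/(900 + 28704) = 1/29604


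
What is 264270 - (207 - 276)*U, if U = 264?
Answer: 282486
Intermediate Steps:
264270 - (207 - 276)*U = 264270 - (207 - 276)*264 = 264270 - (-69)*264 = 264270 - 1*(-18216) = 264270 + 18216 = 282486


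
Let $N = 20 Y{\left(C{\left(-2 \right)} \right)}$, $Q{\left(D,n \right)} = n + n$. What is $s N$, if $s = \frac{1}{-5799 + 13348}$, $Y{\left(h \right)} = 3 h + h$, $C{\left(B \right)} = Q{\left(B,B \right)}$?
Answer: $- \frac{320}{7549} \approx -0.04239$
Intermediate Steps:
$Q{\left(D,n \right)} = 2 n$
$C{\left(B \right)} = 2 B$
$Y{\left(h \right)} = 4 h$
$N = -320$ ($N = 20 \cdot 4 \cdot 2 \left(-2\right) = 20 \cdot 4 \left(-4\right) = 20 \left(-16\right) = -320$)
$s = \frac{1}{7549} \approx 0.00013247$
$s N = \frac{1}{7549} \left(-320\right) = - \frac{320}{7549}$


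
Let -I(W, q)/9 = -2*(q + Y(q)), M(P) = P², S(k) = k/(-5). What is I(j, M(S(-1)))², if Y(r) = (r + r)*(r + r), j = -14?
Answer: 272484/390625 ≈ 0.69756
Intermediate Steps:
S(k) = -k/5 (S(k) = k*(-⅕) = -k/5)
Y(r) = 4*r² (Y(r) = (2*r)*(2*r) = 4*r²)
I(W, q) = 18*q + 72*q² (I(W, q) = -(-18)*(q + 4*q²) = -9*(-8*q² - 2*q) = 18*q + 72*q²)
I(j, M(S(-1)))² = (18*(-⅕*(-1))²*(1 + 4*(-⅕*(-1))²))² = (18*(⅕)²*(1 + 4*(⅕)²))² = (18*(1/25)*(1 + 4*(1/25)))² = (18*(1/25)*(1 + 4/25))² = (18*(1/25)*(29/25))² = (522/625)² = 272484/390625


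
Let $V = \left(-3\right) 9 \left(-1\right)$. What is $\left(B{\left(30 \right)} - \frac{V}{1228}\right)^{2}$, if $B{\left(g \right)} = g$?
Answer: $\frac{1355196969}{1507984} \approx 898.68$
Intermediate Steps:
$V = 27$ ($V = \left(-27\right) \left(-1\right) = 27$)
$\left(B{\left(30 \right)} - \frac{V}{1228}\right)^{2} = \left(30 - \frac{27}{1228}\right)^{2} = \left(\frac{36813}{1228}\right)^{2} = \frac{1355196969}{1507984}$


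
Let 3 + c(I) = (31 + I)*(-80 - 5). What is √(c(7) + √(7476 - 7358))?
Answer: √(-3233 + √118) ≈ 56.764*I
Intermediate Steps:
c(I) = -2638 - 85*I (c(I) = -3 + (31 + I)*(-80 - 5) = -3 + (31 + I)*(-85) = -3 + (-2635 - 85*I) = -2638 - 85*I)
√(c(7) + √(7476 - 7358)) = √((-2638 - 85*7) + √(7476 - 7358)) = √((-2638 - 595) + √118) = √(-3233 + √118)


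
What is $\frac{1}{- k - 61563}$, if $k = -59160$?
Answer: $- \frac{1}{2403} \approx -0.00041615$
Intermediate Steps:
$\frac{1}{- k - 61563} = \frac{1}{\left(-1\right) \left(-59160\right) - 61563} = \frac{1}{59160 - 61563} = \frac{1}{-2403} = - \frac{1}{2403}$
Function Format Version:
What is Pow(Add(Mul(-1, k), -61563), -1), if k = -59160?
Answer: Rational(-1, 2403) ≈ -0.00041615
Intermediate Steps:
Pow(Add(Mul(-1, k), -61563), -1) = Pow(Add(Mul(-1, -59160), -61563), -1) = Pow(Add(59160, -61563), -1) = Pow(-2403, -1) = Rational(-1, 2403)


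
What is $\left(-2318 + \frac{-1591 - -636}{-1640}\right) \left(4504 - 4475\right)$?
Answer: $- \frac{22043277}{328} \approx -67205.0$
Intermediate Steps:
$\left(-2318 + \frac{-1591 - -636}{-1640}\right) \left(4504 - 4475\right) = \left(-2318 + \left(-1591 + 636\right) \left(- \frac{1}{1640}\right)\right) 29 = \left(-2318 - - \frac{191}{328}\right) 29 = \left(-2318 + \frac{191}{328}\right) 29 = \left(- \frac{760113}{328}\right) 29 = - \frac{22043277}{328}$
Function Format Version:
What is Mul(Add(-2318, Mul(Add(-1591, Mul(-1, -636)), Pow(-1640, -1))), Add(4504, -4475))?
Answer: Rational(-22043277, 328) ≈ -67205.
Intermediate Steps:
Mul(Add(-2318, Mul(Add(-1591, Mul(-1, -636)), Pow(-1640, -1))), Add(4504, -4475)) = Mul(Add(-2318, Mul(Add(-1591, 636), Rational(-1, 1640))), 29) = Mul(Add(-2318, Mul(-955, Rational(-1, 1640))), 29) = Mul(Add(-2318, Rational(191, 328)), 29) = Mul(Rational(-760113, 328), 29) = Rational(-22043277, 328)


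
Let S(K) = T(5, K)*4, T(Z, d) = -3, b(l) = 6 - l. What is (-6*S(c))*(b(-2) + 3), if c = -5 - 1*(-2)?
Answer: 792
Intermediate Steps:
c = -3 (c = -5 + 2 = -3)
S(K) = -12 (S(K) = -3*4 = -12)
(-6*S(c))*(b(-2) + 3) = (-6*(-12))*((6 - 1*(-2)) + 3) = 72*((6 + 2) + 3) = 72*(8 + 3) = 72*11 = 792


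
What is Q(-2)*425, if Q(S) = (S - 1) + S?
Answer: -2125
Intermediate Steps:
Q(S) = -1 + 2*S (Q(S) = (-1 + S) + S = -1 + 2*S)
Q(-2)*425 = (-1 + 2*(-2))*425 = (-1 - 4)*425 = -5*425 = -2125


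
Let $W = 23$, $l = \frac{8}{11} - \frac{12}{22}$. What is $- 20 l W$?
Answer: $- \frac{920}{11} \approx -83.636$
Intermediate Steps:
$l = \frac{2}{11}$ ($l = 8 \cdot \frac{1}{11} - \frac{6}{11} = \frac{8}{11} - \frac{6}{11} = \frac{2}{11} \approx 0.18182$)
$- 20 l W = \left(-20\right) \frac{2}{11} \cdot 23 = \left(- \frac{40}{11}\right) 23 = - \frac{920}{11}$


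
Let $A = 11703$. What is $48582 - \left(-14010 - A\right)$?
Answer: $74295$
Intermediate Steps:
$48582 - \left(-14010 - A\right) = 48582 + \left(8344 - \left(-5666 - 11703\right)\right) = 48582 + \left(8344 - -17369\right) = 48582 + \left(8344 + 17369\right) = 48582 + 25713 = 74295$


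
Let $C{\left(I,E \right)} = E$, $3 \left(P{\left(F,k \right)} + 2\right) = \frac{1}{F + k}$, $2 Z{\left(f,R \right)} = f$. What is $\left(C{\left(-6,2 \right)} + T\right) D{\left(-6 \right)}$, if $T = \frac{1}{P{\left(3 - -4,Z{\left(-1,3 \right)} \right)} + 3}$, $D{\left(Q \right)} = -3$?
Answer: $- \frac{363}{41} \approx -8.8537$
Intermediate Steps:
$Z{\left(f,R \right)} = \frac{f}{2}$
$P{\left(F,k \right)} = -2 + \frac{1}{3 \left(F + k\right)}$
$T = \frac{39}{41}$ ($T = \frac{1}{\frac{\frac{1}{3} - 2 \left(3 - -4\right) - 2 \cdot \frac{1}{2} \left(-1\right)}{\left(3 - -4\right) + \frac{1}{2} \left(-1\right)} + 3} = \frac{1}{\frac{\frac{1}{3} - 2 \left(3 + 4\right) - -1}{\left(3 + 4\right) - \frac{1}{2}} + 3} = \frac{1}{\frac{\frac{1}{3} - 14 + 1}{7 - \frac{1}{2}} + 3} = \frac{1}{\frac{\frac{1}{3} - 14 + 1}{\frac{13}{2}} + 3} = \frac{1}{\frac{2}{13} \left(- \frac{38}{3}\right) + 3} = \frac{1}{- \frac{76}{39} + 3} = \frac{1}{\frac{41}{39}} = \frac{39}{41} \approx 0.95122$)
$\left(C{\left(-6,2 \right)} + T\right) D{\left(-6 \right)} = \left(2 + \frac{39}{41}\right) \left(-3\right) = \frac{121}{41} \left(-3\right) = - \frac{363}{41}$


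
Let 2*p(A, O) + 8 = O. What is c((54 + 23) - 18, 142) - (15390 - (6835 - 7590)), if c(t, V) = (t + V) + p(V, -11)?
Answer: -31907/2 ≈ -15954.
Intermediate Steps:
p(A, O) = -4 + O/2
c(t, V) = -19/2 + V + t (c(t, V) = (t + V) + (-4 + (½)*(-11)) = (V + t) + (-4 - 11/2) = (V + t) - 19/2 = -19/2 + V + t)
c((54 + 23) - 18, 142) - (15390 - (6835 - 7590)) = (-19/2 + 142 + ((54 + 23) - 18)) - (15390 - (6835 - 7590)) = (-19/2 + 142 + (77 - 18)) - (15390 - 1*(-755)) = (-19/2 + 142 + 59) - (15390 + 755) = 383/2 - 1*16145 = 383/2 - 16145 = -31907/2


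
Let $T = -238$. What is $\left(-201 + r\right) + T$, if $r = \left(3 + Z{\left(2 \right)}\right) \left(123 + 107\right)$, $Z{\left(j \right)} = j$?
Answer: $711$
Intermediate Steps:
$r = 1150$ ($r = \left(3 + 2\right) \left(123 + 107\right) = 5 \cdot 230 = 1150$)
$\left(-201 + r\right) + T = \left(-201 + 1150\right) - 238 = 949 - 238 = 711$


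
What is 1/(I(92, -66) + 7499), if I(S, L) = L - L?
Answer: 1/7499 ≈ 0.00013335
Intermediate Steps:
I(S, L) = 0
1/(I(92, -66) + 7499) = 1/(0 + 7499) = 1/7499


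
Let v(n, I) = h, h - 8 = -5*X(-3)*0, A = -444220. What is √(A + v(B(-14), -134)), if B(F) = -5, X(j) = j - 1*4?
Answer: 2*I*√111053 ≈ 666.49*I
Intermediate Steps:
X(j) = -4 + j (X(j) = j - 4 = -4 + j)
h = 8 (h = 8 - 5*(-4 - 3)*0 = 8 - 5*(-7)*0 = 8 + 35*0 = 8 + 0 = 8)
v(n, I) = 8
√(A + v(B(-14), -134)) = √(-444220 + 8) = √(-444212) = 2*I*√111053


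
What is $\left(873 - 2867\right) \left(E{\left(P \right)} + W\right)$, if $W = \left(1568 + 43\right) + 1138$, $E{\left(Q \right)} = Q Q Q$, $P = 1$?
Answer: $-5483500$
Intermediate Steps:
$E{\left(Q \right)} = Q^{3}$ ($E{\left(Q \right)} = Q^{2} Q = Q^{3}$)
$W = 2749$ ($W = 1611 + 1138 = 2749$)
$\left(873 - 2867\right) \left(E{\left(P \right)} + W\right) = \left(873 - 2867\right) \left(1^{3} + 2749\right) = - 1994 \left(1 + 2749\right) = \left(-1994\right) 2750 = -5483500$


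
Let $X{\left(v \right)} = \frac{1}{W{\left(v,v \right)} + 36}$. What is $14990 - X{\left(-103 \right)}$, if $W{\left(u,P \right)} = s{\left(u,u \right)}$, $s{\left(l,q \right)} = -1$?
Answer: $\frac{524649}{35} \approx 14990.0$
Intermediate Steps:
$W{\left(u,P \right)} = -1$
$X{\left(v \right)} = \frac{1}{35}$ ($X{\left(v \right)} = \frac{1}{-1 + 36} = \frac{1}{35}$)
$14990 - X{\left(-103 \right)} = 14990 - \frac{1}{35} = \frac{524649}{35}$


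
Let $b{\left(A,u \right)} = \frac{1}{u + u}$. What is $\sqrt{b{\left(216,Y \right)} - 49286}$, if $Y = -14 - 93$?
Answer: $\frac{i \sqrt{2257101870}}{214} \approx 222.0 i$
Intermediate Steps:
$Y = -107$ ($Y = -14 - 93 = -107$)
$b{\left(A,u \right)} = \frac{1}{2 u}$
$\sqrt{b{\left(216,Y \right)} - 49286} = \sqrt{\frac{1}{2 \left(-107\right)} - 49286} = \sqrt{\frac{1}{2} \left(- \frac{1}{107}\right) - 49286} = \sqrt{- \frac{1}{214} - 49286} = \sqrt{- \frac{10547205}{214}} = \frac{i \sqrt{2257101870}}{214}$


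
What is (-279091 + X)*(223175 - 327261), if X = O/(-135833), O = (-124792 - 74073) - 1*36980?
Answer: 3945851543380388/135833 ≈ 2.9049e+10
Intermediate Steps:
O = -235845 (O = -198865 - 36980 = -235845)
X = 235845/135833 (X = -235845/(-135833) = -235845*(-1/135833) = 235845/135833 ≈ 1.7363)
(-279091 + X)*(223175 - 327261) = (-279091 + 235845/135833)*(223175 - 327261) = -37909531958/135833*(-104086) = 3945851543380388/135833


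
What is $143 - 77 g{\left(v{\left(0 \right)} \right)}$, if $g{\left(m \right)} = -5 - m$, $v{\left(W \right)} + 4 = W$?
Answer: $220$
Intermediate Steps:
$v{\left(W \right)} = -4 + W$
$143 - 77 g{\left(v{\left(0 \right)} \right)} = 143 - 77 \left(-5 - \left(-4 + 0\right)\right) = 143 - 77 \left(-5 - -4\right) = 143 - 77 \left(-5 + 4\right) = 143 - -77 = 143 + 77 = 220$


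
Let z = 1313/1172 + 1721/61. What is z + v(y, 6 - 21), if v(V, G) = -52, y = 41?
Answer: -1620479/71492 ≈ -22.667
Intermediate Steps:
z = 2097105/71492 (z = 1313*(1/1172) + 1721*(1/61) = 1313/1172 + 1721/61 = 2097105/71492 ≈ 29.333)
z + v(y, 6 - 21) = 2097105/71492 - 52 = -1620479/71492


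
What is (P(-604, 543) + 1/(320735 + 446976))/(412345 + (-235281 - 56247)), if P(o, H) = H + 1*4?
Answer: 419937918/92752539887 ≈ 0.0045275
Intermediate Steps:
P(o, H) = 4 + H (P(o, H) = H + 4 = 4 + H)
(P(-604, 543) + 1/(320735 + 446976))/(412345 + (-235281 - 56247)) = ((4 + 543) + 1/(320735 + 446976))/(412345 + (-235281 - 56247)) = (547 + 1/767711)/(412345 - 291528) = (547 + 1/767711)/120817 = (419937918/767711)*(1/120817) = 419937918/92752539887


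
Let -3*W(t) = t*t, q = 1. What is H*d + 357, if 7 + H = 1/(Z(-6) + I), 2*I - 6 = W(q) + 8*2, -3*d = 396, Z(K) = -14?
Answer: 25131/19 ≈ 1322.7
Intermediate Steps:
W(t) = -t²/3 (W(t) = -t*t/3 = -t²/3)
d = -132 (d = -⅓*396 = -132)
I = 65/6 (I = 3 + (-⅓*1² + 8*2)/2 = 3 + (-⅓*1 + 16)/2 = 3 + (-⅓ + 16)/2 = 3 + (½)*(47/3) = 3 + 47/6 = 65/6 ≈ 10.833)
H = -139/19 (H = -7 + 1/(-14 + 65/6) = -7 + 1/(-19/6) = -7 - 6/19 = -139/19 ≈ -7.3158)
H*d + 357 = -139/19*(-132) + 357 = 18348/19 + 357 = 25131/19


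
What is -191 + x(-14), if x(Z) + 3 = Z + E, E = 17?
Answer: -191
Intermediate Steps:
x(Z) = 14 + Z (x(Z) = -3 + (Z + 17) = -3 + (17 + Z) = 14 + Z)
-191 + x(-14) = -191 + (14 - 14) = -191 + 0 = -191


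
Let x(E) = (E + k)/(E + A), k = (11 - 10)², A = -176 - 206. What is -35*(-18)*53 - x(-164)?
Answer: 18230777/546 ≈ 33390.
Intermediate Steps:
A = -382
k = 1 (k = 1² = 1)
x(E) = (1 + E)/(-382 + E) (x(E) = (E + 1)/(E - 382) = (1 + E)/(-382 + E))
-35*(-18)*53 - x(-164) = -35*(-18)*53 - (1 - 164)/(-382 - 164) = 630*53 - (-163)/(-546) = 33390 - (-1)*(-163)/546 = 33390 - 1*163/546 = 33390 - 163/546 = 18230777/546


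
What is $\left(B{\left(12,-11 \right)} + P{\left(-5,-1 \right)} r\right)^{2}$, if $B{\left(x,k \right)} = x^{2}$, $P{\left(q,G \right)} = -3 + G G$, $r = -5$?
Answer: $23716$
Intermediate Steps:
$P{\left(q,G \right)} = -3 + G^{2}$
$\left(B{\left(12,-11 \right)} + P{\left(-5,-1 \right)} r\right)^{2} = \left(12^{2} + \left(-3 + \left(-1\right)^{2}\right) \left(-5\right)\right)^{2} = \left(144 + \left(-3 + 1\right) \left(-5\right)\right)^{2} = \left(144 - -10\right)^{2} = \left(144 + 10\right)^{2} = 154^{2} = 23716$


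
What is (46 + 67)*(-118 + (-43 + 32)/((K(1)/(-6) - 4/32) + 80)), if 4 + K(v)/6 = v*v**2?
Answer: -8850386/663 ≈ -13349.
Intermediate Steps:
K(v) = -24 + 6*v**3 (K(v) = -24 + 6*(v*v**2) = -24 + 6*v**3)
(46 + 67)*(-118 + (-43 + 32)/((K(1)/(-6) - 4/32) + 80)) = (46 + 67)*(-118 + (-43 + 32)/(((-24 + 6*1**3)/(-6) - 4/32) + 80)) = 113*(-118 - 11/(((-24 + 6*1)*(-1/6) - 4*1/32) + 80)) = 113*(-118 - 11/(((-24 + 6)*(-1/6) - 1/8) + 80)) = 113*(-118 - 11/((-18*(-1/6) - 1/8) + 80)) = 113*(-118 - 11/((3 - 1/8) + 80)) = 113*(-118 - 11/(23/8 + 80)) = 113*(-118 - 11/663/8) = 113*(-118 - 11*8/663) = 113*(-118 - 88/663) = 113*(-78322/663) = -8850386/663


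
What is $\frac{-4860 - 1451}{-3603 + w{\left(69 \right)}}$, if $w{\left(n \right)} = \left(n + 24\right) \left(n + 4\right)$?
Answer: $- \frac{6311}{3186} \approx -1.9809$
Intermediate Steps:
$w{\left(n \right)} = \left(4 + n\right) \left(24 + n\right)$ ($w{\left(n \right)} = \left(24 + n\right) \left(4 + n\right) = \left(4 + n\right) \left(24 + n\right)$)
$\frac{-4860 - 1451}{-3603 + w{\left(69 \right)}} = \frac{-4860 - 1451}{-3603 + \left(96 + 69^{2} + 28 \cdot 69\right)} = - \frac{6311}{-3603 + \left(96 + 4761 + 1932\right)} = - \frac{6311}{-3603 + 6789} = - \frac{6311}{3186}$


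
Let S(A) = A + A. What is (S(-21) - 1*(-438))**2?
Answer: 156816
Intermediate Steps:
S(A) = 2*A
(S(-21) - 1*(-438))**2 = (2*(-21) - 1*(-438))**2 = (-42 + 438)**2 = 396**2 = 156816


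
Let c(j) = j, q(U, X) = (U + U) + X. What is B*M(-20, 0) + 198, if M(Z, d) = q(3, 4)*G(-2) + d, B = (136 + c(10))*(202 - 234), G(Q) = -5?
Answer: 233798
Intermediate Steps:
q(U, X) = X + 2*U (q(U, X) = 2*U + X = X + 2*U)
B = -4672 (B = (136 + 10)*(202 - 234) = 146*(-32) = -4672)
M(Z, d) = -50 + d (M(Z, d) = (4 + 2*3)*(-5) + d = (4 + 6)*(-5) + d = 10*(-5) + d = -50 + d)
B*M(-20, 0) + 198 = -4672*(-50 + 0) + 198 = -4672*(-50) + 198 = 233600 + 198 = 233798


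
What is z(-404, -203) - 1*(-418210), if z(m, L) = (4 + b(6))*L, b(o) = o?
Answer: 416180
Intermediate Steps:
z(m, L) = 10*L (z(m, L) = (4 + 6)*L = 10*L)
z(-404, -203) - 1*(-418210) = 10*(-203) - 1*(-418210) = -2030 + 418210 = 416180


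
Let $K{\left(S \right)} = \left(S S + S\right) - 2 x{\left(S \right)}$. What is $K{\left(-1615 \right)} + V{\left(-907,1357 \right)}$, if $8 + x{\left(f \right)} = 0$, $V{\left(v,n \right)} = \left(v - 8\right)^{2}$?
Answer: $3443851$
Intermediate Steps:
$V{\left(v,n \right)} = \left(-8 + v\right)^{2}$
$x{\left(f \right)} = -8$ ($x{\left(f \right)} = -8 + 0 = -8$)
$K{\left(S \right)} = 16 + S + S^{2}$ ($K{\left(S \right)} = \left(S S + S\right) - -16 = \left(S^{2} + S\right) + 16 = \left(S + S^{2}\right) + 16 = 16 + S + S^{2}$)
$K{\left(-1615 \right)} + V{\left(-907,1357 \right)} = \left(16 - 1615 + \left(-1615\right)^{2}\right) + \left(-8 - 907\right)^{2} = \left(16 - 1615 + 2608225\right) + \left(-915\right)^{2} = 2606626 + 837225 = 3443851$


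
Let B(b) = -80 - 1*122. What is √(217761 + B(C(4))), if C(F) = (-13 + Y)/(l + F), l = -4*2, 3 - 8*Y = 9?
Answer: √217559 ≈ 466.43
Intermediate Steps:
Y = -¾ (Y = 3/8 - ⅛*9 = 3/8 - 9/8 = -¾ ≈ -0.75000)
l = -8
C(F) = -55/(4*(-8 + F)) (C(F) = (-13 - ¾)/(-8 + F) = -55/(4*(-8 + F)))
B(b) = -202 (B(b) = -80 - 122 = -202)
√(217761 + B(C(4))) = √(217761 - 202) = √217559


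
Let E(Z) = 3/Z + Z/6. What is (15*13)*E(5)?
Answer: 559/2 ≈ 279.50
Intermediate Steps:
E(Z) = 3/Z + Z/6 (E(Z) = 3/Z + Z*(⅙) = 3/Z + Z/6)
(15*13)*E(5) = (15*13)*(3/5 + (⅙)*5) = 195*(3*(⅕) + ⅚) = 195*(⅗ + ⅚) = 195*(43/30) = 559/2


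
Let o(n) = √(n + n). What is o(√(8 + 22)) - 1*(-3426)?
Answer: 3426 + 2^(¾)*15^(¼) ≈ 3429.3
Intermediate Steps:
o(n) = √2*√n (o(n) = √(2*n) = √2*√n)
o(√(8 + 22)) - 1*(-3426) = √2*√(√(8 + 22)) - 1*(-3426) = √2*√(√30) + 3426 = √2*30^(¼) + 3426 = 2^(¾)*15^(¼) + 3426 = 3426 + 2^(¾)*15^(¼)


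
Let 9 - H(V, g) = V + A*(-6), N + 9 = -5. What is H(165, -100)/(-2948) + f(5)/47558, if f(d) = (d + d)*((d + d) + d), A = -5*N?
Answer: -137649/1593193 ≈ -0.086398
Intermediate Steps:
N = -14 (N = -9 - 5 = -14)
A = 70 (A = -5*(-14) = 70)
H(V, g) = 429 - V (H(V, g) = 9 - (V + 70*(-6)) = 9 - (V - 420) = 9 - (-420 + V) = 9 + (420 - V) = 429 - V)
f(d) = 6*d² (f(d) = (2*d)*(2*d + d) = (2*d)*(3*d) = 6*d²)
H(165, -100)/(-2948) + f(5)/47558 = (429 - 1*165)/(-2948) + (6*5²)/47558 = (429 - 165)*(-1/2948) + (6*25)*(1/47558) = 264*(-1/2948) + 150*(1/47558) = -6/67 + 75/23779 = -137649/1593193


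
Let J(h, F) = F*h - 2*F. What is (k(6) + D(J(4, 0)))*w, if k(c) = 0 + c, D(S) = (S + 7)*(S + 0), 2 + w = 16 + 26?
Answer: 240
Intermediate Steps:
w = 40 (w = -2 + (16 + 26) = -2 + 42 = 40)
J(h, F) = -2*F + F*h
D(S) = S*(7 + S) (D(S) = (7 + S)*S = S*(7 + S))
k(c) = c
(k(6) + D(J(4, 0)))*w = (6 + (0*(-2 + 4))*(7 + 0*(-2 + 4)))*40 = (6 + (0*2)*(7 + 0*2))*40 = (6 + 0*(7 + 0))*40 = (6 + 0*7)*40 = (6 + 0)*40 = 6*40 = 240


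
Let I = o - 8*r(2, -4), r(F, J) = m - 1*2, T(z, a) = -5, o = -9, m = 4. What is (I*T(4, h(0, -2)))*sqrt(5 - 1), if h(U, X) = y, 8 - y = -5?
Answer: 250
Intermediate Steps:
y = 13 (y = 8 - 1*(-5) = 8 + 5 = 13)
h(U, X) = 13
r(F, J) = 2 (r(F, J) = 4 - 1*2 = 4 - 2 = 2)
I = -25 (I = -9 - 8*2 = -9 - 16 = -25)
(I*T(4, h(0, -2)))*sqrt(5 - 1) = (-25*(-5))*sqrt(5 - 1) = 125*sqrt(4) = 125*2 = 250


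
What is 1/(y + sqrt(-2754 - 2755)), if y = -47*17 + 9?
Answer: -790/629609 - I*sqrt(5509)/629609 ≈ -0.0012547 - 0.00011789*I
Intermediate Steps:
y = -790 (y = -799 + 9 = -790)
1/(y + sqrt(-2754 - 2755)) = 1/(-790 + sqrt(-2754 - 2755)) = 1/(-790 + sqrt(-5509)) = 1/(-790 + I*sqrt(5509))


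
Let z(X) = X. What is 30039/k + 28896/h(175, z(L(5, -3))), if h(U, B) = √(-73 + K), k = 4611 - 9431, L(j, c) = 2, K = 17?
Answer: -30039/4820 - 1032*I*√14 ≈ -6.2322 - 3861.4*I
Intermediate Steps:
k = -4820
h(U, B) = 2*I*√14 (h(U, B) = √(-73 + 17) = √(-56) = 2*I*√14)
30039/k + 28896/h(175, z(L(5, -3))) = 30039/(-4820) + 28896/((2*I*√14)) = 30039*(-1/4820) + 28896*(-I*√14/28) = -30039/4820 - 1032*I*√14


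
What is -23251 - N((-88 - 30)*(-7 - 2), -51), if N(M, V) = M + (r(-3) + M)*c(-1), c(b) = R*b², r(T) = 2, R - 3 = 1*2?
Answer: -29633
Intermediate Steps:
R = 5 (R = 3 + 1*2 = 3 + 2 = 5)
c(b) = 5*b²
N(M, V) = 10 + 6*M (N(M, V) = M + (2 + M)*(5*(-1)²) = M + (2 + M)*(5*1) = M + (2 + M)*5 = M + (10 + 5*M) = 10 + 6*M)
-23251 - N((-88 - 30)*(-7 - 2), -51) = -23251 - (10 + 6*((-88 - 30)*(-7 - 2))) = -23251 - (10 + 6*(-118*(-9))) = -23251 - (10 + 6*1062) = -23251 - (10 + 6372) = -23251 - 1*6382 = -23251 - 6382 = -29633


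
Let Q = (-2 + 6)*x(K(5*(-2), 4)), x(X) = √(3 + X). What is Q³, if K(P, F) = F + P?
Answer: -192*I*√3 ≈ -332.55*I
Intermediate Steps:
Q = 4*I*√3 (Q = (-2 + 6)*√(3 + (4 + 5*(-2))) = 4*√(3 + (4 - 10)) = 4*√(3 - 6) = 4*√(-3) = 4*(I*√3) = 4*I*√3 ≈ 6.9282*I)
Q³ = (4*I*√3)³ = -192*I*√3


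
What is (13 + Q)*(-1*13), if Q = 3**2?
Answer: -286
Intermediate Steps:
Q = 9
(13 + Q)*(-1*13) = (13 + 9)*(-1*13) = 22*(-13) = -286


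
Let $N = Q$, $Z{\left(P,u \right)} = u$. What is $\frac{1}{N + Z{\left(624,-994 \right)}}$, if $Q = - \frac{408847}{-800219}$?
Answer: $- \frac{800219}{795008839} \approx -0.0010066$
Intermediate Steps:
$Q = \frac{408847}{800219}$ ($Q = \left(-408847\right) \left(- \frac{1}{800219}\right) = \frac{408847}{800219} \approx 0.51092$)
$N = \frac{408847}{800219} \approx 0.51092$
$\frac{1}{N + Z{\left(624,-994 \right)}} = \frac{1}{\frac{408847}{800219} - 994} = \frac{1}{- \frac{795008839}{800219}} = - \frac{800219}{795008839}$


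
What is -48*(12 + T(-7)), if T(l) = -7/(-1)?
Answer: -912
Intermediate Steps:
T(l) = 7 (T(l) = -7*(-1) = 7)
-48*(12 + T(-7)) = -48*(12 + 7) = -48*19 = -912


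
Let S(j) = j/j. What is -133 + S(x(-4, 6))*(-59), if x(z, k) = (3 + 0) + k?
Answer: -192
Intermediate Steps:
x(z, k) = 3 + k
S(j) = 1
-133 + S(x(-4, 6))*(-59) = -133 + 1*(-59) = -133 - 59 = -192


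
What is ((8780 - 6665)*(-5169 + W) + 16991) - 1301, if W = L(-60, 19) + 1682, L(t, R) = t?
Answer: -7486215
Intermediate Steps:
W = 1622 (W = -60 + 1682 = 1622)
((8780 - 6665)*(-5169 + W) + 16991) - 1301 = ((8780 - 6665)*(-5169 + 1622) + 16991) - 1301 = (2115*(-3547) + 16991) - 1301 = (-7501905 + 16991) - 1301 = -7484914 - 1301 = -7486215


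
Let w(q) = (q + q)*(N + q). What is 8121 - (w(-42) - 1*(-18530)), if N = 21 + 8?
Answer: -11501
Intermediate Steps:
N = 29
w(q) = 2*q*(29 + q) (w(q) = (q + q)*(29 + q) = (2*q)*(29 + q) = 2*q*(29 + q))
8121 - (w(-42) - 1*(-18530)) = 8121 - (2*(-42)*(29 - 42) - 1*(-18530)) = 8121 - (2*(-42)*(-13) + 18530) = 8121 - (1092 + 18530) = 8121 - 1*19622 = 8121 - 19622 = -11501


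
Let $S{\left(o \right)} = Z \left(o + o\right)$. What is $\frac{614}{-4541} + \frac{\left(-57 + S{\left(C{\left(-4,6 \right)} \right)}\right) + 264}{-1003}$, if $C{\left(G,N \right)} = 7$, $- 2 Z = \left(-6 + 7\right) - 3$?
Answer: $- \frac{95259}{267919} \approx -0.35555$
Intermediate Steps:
$Z = 1$ ($Z = - \frac{\left(-6 + 7\right) - 3}{2} = - \frac{1 - 3}{2} = \left(- \frac{1}{2}\right) \left(-2\right) = 1$)
$S{\left(o \right)} = 2 o$ ($S{\left(o \right)} = 1 \left(o + o\right) = 1 \cdot 2 o = 2 o$)
$\frac{614}{-4541} + \frac{\left(-57 + S{\left(C{\left(-4,6 \right)} \right)}\right) + 264}{-1003} = \frac{614}{-4541} + \frac{\left(-57 + 2 \cdot 7\right) + 264}{-1003} = 614 \left(- \frac{1}{4541}\right) + \left(\left(-57 + 14\right) + 264\right) \left(- \frac{1}{1003}\right) = - \frac{614}{4541} + \left(-43 + 264\right) \left(- \frac{1}{1003}\right) = - \frac{614}{4541} + 221 \left(- \frac{1}{1003}\right) = - \frac{614}{4541} - \frac{13}{59} = - \frac{95259}{267919}$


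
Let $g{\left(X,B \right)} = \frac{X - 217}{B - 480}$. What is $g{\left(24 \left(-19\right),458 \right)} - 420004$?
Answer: $- \frac{9239415}{22} \approx -4.1997 \cdot 10^{5}$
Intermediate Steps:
$g{\left(X,B \right)} = \frac{-217 + X}{-480 + B}$
$g{\left(24 \left(-19\right),458 \right)} - 420004 = \frac{-217 + 24 \left(-19\right)}{-480 + 458} - 420004 = \frac{-217 - 456}{-22} - 420004 = \left(- \frac{1}{22}\right) \left(-673\right) - 420004 = \frac{673}{22} - 420004 = - \frac{9239415}{22}$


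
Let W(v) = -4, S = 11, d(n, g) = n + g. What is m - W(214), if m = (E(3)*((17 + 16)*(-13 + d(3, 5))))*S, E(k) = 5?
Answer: -9071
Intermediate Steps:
d(n, g) = g + n
m = -9075 (m = (5*((17 + 16)*(-13 + (5 + 3))))*11 = (5*(33*(-13 + 8)))*11 = (5*(33*(-5)))*11 = (5*(-165))*11 = -825*11 = -9075)
m - W(214) = -9075 - 1*(-4) = -9075 + 4 = -9071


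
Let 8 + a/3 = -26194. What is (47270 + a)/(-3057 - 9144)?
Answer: 31336/12201 ≈ 2.5683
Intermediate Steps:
a = -78606 (a = -24 + 3*(-26194) = -24 - 78582 = -78606)
(47270 + a)/(-3057 - 9144) = (47270 - 78606)/(-3057 - 9144) = -31336/(-12201) = -31336*(-1/12201) = 31336/12201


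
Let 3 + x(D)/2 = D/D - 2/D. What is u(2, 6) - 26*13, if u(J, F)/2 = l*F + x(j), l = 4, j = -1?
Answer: -290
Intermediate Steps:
x(D) = -4 - 4/D (x(D) = -6 + 2*(D/D - 2/D) = -6 + 2*(1 - 2/D) = -6 + (2 - 4/D) = -4 - 4/D)
u(J, F) = 8*F (u(J, F) = 2*(4*F + (-4 - 4/(-1))) = 2*(4*F + (-4 - 4*(-1))) = 2*(4*F + (-4 + 4)) = 2*(4*F + 0) = 2*(4*F) = 8*F)
u(2, 6) - 26*13 = 8*6 - 26*13 = 48 - 338 = -290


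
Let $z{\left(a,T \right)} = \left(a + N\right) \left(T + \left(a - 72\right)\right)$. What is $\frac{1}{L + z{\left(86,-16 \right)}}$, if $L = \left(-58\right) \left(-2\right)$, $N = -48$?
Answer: $\frac{1}{40} \approx 0.025$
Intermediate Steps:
$z{\left(a,T \right)} = \left(-48 + a\right) \left(-72 + T + a\right)$ ($z{\left(a,T \right)} = \left(a - 48\right) \left(T + \left(a - 72\right)\right) = \left(-48 + a\right) \left(T + \left(-72 + a\right)\right) = \left(-48 + a\right) \left(-72 + T + a\right)$)
$L = 116$
$\frac{1}{L + z{\left(86,-16 \right)}} = \frac{1}{116 - \left(7472 - 7396\right)} = \frac{1}{116 + \left(3456 + 7396 - 10320 + 768 - 1376\right)} = \frac{1}{116 - 76} = \frac{1}{40}$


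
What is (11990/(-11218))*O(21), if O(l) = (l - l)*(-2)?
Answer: 0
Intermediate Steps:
O(l) = 0 (O(l) = 0*(-2) = 0)
(11990/(-11218))*O(21) = (11990/(-11218))*0 = (11990*(-1/11218))*0 = -5995/5609*0 = 0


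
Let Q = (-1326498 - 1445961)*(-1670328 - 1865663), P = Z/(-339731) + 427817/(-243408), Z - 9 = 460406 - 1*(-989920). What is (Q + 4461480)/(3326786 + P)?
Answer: 810674488802342305077552/275102225566202021 ≈ 2.9468e+6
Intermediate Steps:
Z = 1450335 (Z = 9 + (460406 - 1*(-989920)) = 9 + (460406 + 989920) = 9 + 1450326 = 1450335)
P = -498365838907/82693243248 (P = 1450335/(-339731) + 427817/(-243408) = 1450335*(-1/339731) + 427817*(-1/243408) = -1450335/339731 - 427817/243408 = -498365838907/82693243248 ≈ -6.0267)
Q = 9803390071869 (Q = -2772459*(-3535991) = 9803390071869)
(Q + 4461480)/(3326786 + P) = (9803390071869 + 4461480)/(3326786 - 498365838907/82693243248) = 9803394533349/(275102225566202021/82693243248) = 9803394533349*(82693243248/275102225566202021) = 810674488802342305077552/275102225566202021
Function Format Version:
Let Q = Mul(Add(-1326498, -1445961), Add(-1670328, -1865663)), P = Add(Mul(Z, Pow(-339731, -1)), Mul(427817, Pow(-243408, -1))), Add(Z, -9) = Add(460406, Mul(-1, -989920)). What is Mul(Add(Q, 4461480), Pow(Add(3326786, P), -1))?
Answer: Rational(810674488802342305077552, 275102225566202021) ≈ 2.9468e+6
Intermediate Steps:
Z = 1450335 (Z = Add(9, Add(460406, Mul(-1, -989920))) = Add(9, Add(460406, 989920)) = Add(9, 1450326) = 1450335)
P = Rational(-498365838907, 82693243248) (P = Add(Mul(1450335, Pow(-339731, -1)), Mul(427817, Pow(-243408, -1))) = Add(Mul(1450335, Rational(-1, 339731)), Mul(427817, Rational(-1, 243408))) = Add(Rational(-1450335, 339731), Rational(-427817, 243408)) = Rational(-498365838907, 82693243248) ≈ -6.0267)
Q = 9803390071869 (Q = Mul(-2772459, -3535991) = 9803390071869)
Mul(Add(Q, 4461480), Pow(Add(3326786, P), -1)) = Mul(Add(9803390071869, 4461480), Pow(Add(3326786, Rational(-498365838907, 82693243248)), -1)) = Mul(9803394533349, Pow(Rational(275102225566202021, 82693243248), -1)) = Mul(9803394533349, Rational(82693243248, 275102225566202021)) = Rational(810674488802342305077552, 275102225566202021)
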